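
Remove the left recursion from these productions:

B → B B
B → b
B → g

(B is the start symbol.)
B → b B'
B → g B'
B' → B B'
B' → ε

B is directly left-recursive. The standard transformation for
  A → A α₁ | ... | A α_m | β₁ | ... | β_n
is
  A  → β₁ A' | ... | β_n A'
  A' → α₁ A' | ... | α_m A' | ε

B → b becomes B → b B'
B → g becomes B → g B'
B → B B becomes B' → B B'
Add B' → ε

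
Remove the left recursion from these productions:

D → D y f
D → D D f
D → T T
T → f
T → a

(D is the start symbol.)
D → T T D'
D' → y f D'
D' → D f D'
D' → ε
T → f
T → a

D is directly left-recursive. The standard transformation for
  A → A α₁ | ... | A α_m | β₁ | ... | β_n
is
  A  → β₁ A' | ... | β_n A'
  A' → α₁ A' | ... | α_m A' | ε

D → T T becomes D → T T D'
D → D y f becomes D' → y f D'
D → D D f becomes D' → D f D'
Add D' → ε

Productions for other non-terminals are unchanged:
  T → f
  T → a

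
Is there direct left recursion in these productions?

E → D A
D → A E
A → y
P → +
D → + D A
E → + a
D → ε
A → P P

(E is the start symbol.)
No direct left recursion

Direct left recursion occurs when N → N α for some non-terminal N (the right-hand side begins with the left-hand side itself).

E → D A: starts with D
D → A E: starts with A
A → y: starts with y
P → +: starts with '+'
D → + D A: starts with '+'
E → + a: starts with '+'
D → ε: starts with ε
A → P P: starts with P

No direct left recursion found.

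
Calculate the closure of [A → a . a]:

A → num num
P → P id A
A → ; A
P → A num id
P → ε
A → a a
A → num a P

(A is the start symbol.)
Start with: [A → a . a]
The dot precedes the terminal a, so nothing is added.

CLOSURE = { [A → a . a] }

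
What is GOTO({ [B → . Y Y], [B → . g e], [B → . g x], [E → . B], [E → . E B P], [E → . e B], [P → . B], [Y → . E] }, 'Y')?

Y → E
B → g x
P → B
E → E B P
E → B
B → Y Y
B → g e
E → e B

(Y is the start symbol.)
{ [B → . Y Y], [B → . g e], [B → . g x], [B → Y . Y], [E → . B], [E → . E B P], [E → . e B], [Y → . E] }

GOTO(I, 'Y') = CLOSURE({ [A → αX.β] : [A → α.Xβ] ∈ I, X = 'Y' })

Items with dot before 'Y', with the dot advanced:
  [B → . Y Y] → [B → Y . Y]
Closure of the advanced items:
  [B → Y . Y] has the dot before Y: add [Y → . E]
  [Y → . E] has the dot before E: add [E → . E B P], [E → . B], [E → . e B]
  [E → . B] has the dot before B: add [B → . g x], [B → . Y Y], [B → . g e]

GOTO = { [B → . Y Y], [B → . g e], [B → . g x], [B → Y . Y], [E → . B], [E → . E B P], [E → . e B], [Y → . E] }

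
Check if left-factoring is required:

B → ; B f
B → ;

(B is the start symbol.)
Left-factoring is needed when two productions for the same non-terminal
share a common prefix on the right-hand side.

Productions for B:
  B → ; B f
  B → ;

Found common prefix ';' in productions for B

Answer: Yes, B has productions with common prefix ';'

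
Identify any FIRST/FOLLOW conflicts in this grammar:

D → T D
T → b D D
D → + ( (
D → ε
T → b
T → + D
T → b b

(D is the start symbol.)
A FIRST/FOLLOW conflict occurs when a non-terminal N has a nullable alternative N → β (β ⇒* ε) and another alternative N → α with FIRST(α) ∩ FOLLOW(N) ≠ ∅: on such a lookahead the parser cannot decide between expanding α and letting N vanish via β.

Nullable non-terminals: D.
FIRST sets used below: FIRST(T) = { '+', 'b' }

D: nullable alternative(s) D → ε; FOLLOW(D) = { $, '+', 'b' }
  D → T D: FIRST \ {ε} = { '+', 'b' } — overlaps FOLLOW(D) on { '+', 'b' }: CONFLICT
  D → + ( (: FIRST \ {ε} = { '+' } — overlaps FOLLOW(D) on { '+' }: CONFLICT
  D → ε: FIRST \ {ε} = { } — this is the only nullable alternative, skip

T has no nullable alternative, so no FIRST/FOLLOW check is needed there.

So the grammar has 2 FIRST/FOLLOW conflicts (marked CONFLICT above).

Answer: Yes. D → T D with FOLLOW(D) on { '+', 'b' }; D → '+' '(' '(' with FOLLOW(D) on { '+' }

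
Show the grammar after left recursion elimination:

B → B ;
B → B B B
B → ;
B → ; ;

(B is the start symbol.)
B → ; B'
B → ; ; B'
B' → ; B'
B' → B B B'
B' → ε

B is directly left-recursive. The standard transformation for
  A → A α₁ | ... | A α_m | β₁ | ... | β_n
is
  A  → β₁ A' | ... | β_n A'
  A' → α₁ A' | ... | α_m A' | ε

B → ; becomes B → ; B'
B → ; ; becomes B → ; ; B'
B → B ; becomes B' → ; B'
B → B B B becomes B' → B B B'
Add B' → ε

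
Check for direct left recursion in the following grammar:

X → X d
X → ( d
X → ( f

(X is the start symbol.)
X → X d: LEFT RECURSIVE (starts with X)
X → ( d: starts with '('
X → ( f: starts with '('

The grammar has direct left recursion on: X.

Answer: Yes, X is left-recursive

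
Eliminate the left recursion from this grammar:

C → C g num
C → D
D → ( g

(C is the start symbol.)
C → D C'
C' → g num C'
C' → ε
D → ( g

C is directly left-recursive. The standard transformation for
  A → A α₁ | ... | A α_m | β₁ | ... | β_n
is
  A  → β₁ A' | ... | β_n A'
  A' → α₁ A' | ... | α_m A' | ε

C → D becomes C → D C'
C → C g num becomes C' → g num C'
Add C' → ε

Productions for other non-terminals are unchanged:
  D → ( g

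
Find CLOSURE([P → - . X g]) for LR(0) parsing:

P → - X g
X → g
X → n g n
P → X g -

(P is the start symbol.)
To compute CLOSURE, for each item [A → α.Bβ] where B is a non-terminal, add [B → .γ] for all productions B → γ; repeat for the newly added items until nothing changes.

Start with: [P → - . X g]
  [P → - . X g] has the dot before X: add [X → . g], [X → . n g n]
No further items can be added.

CLOSURE = { [P → - . X g], [X → . g], [X → . n g n] }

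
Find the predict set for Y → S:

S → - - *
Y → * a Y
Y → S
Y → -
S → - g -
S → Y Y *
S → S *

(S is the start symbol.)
{ '*', '-' }

PREDICT(Y → S) = (FIRST(RHS) \ {ε}) ∪ (FOLLOW(Y) if ε ∈ FIRST(RHS), i.e. RHS ⇒* ε)
FIRST(S) = { '*', '-' }
FIRST(S) = { '*', '-' }
ε ∉ FIRST(S), so FOLLOW(Y) is not added.
PREDICT(Y → S) = { '*', '-' }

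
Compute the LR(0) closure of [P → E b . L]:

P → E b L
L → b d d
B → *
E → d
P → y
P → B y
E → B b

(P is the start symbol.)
Start with: [P → E b . L]
  [P → E b . L] has the dot before L: add [L → . b d d]
No further items can be added.

CLOSURE = { [L → . b d d], [P → E b . L] }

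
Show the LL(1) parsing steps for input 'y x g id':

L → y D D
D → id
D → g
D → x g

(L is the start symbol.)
LL(1) parsing maintains a stack (initially the start symbol over $) and the input. At each step: if the stack top is a terminal, match it against the current input token; if it is a non-terminal N, replace it with the RHS of M[N, lookahead] (the unique production whose predict set contains the lookahead).

Stack is shown with the top on the left.

Stack    Input       Action
---------------------------
L $      y x g id $  output L → y D D
y D D $  y x g id $  match 'y'
D D $    x g id $    output D → x g
x g D $  x g id $    match 'x'
g D $    g id $      match 'g'
D $      id $        output D → id
id $     id $        match 'id'
$        $           accept

The string is accepted.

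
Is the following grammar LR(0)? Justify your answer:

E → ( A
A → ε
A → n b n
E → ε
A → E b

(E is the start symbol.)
No. Shift-reduce conflict between [E → .] and [E → . ( A]

Augment with E' → E and build the canonical LR(0) collection (I0 = CLOSURE({[E' → . E]}), then GOTO on every symbol after a dot until no new states appear). It has 9 states:
  I0: { [E → . ( A], [E → .], [E' → . E] }  — shift, reduce
  I1: { [A → . E b], [A → . n b n], [A → .], [E → ( . A], [E → . ( A], [E → .] }  — shift, 2 reduces
  I2: { [E' → E .] }  — accept
  I3: { [E → ( A .] }  — reduce
  I4: { [A → E . b] }  — shift
  I5: { [A → n . b n] }  — shift
  I6: { [A → n b . n] }  — shift
  I7: { [A → n b n .] }  — reduce
  I8: { [A → E b .] }  — reduce

Conflict in state I0:
  Shift-reduce conflict between [E → .] and [E → . ( A]
So the grammar is NOT LR(0).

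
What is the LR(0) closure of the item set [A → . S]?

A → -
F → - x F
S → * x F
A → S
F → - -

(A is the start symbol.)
Start with: [A → . S]
  [A → . S] has the dot before S: add [S → . * x F]
No further items can be added.

CLOSURE = { [A → . S], [S → . * x F] }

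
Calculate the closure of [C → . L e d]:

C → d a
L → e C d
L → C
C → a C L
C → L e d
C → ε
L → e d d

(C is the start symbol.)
{ [C → . L e d], [C → . a C L], [C → . d a], [C → .], [L → . C], [L → . e C d], [L → . e d d] }

To compute CLOSURE, for each item [A → α.Bβ] where B is a non-terminal, add [B → .γ] for all productions B → γ; repeat for the newly added items until nothing changes.

Start with: [C → . L e d]
  [C → . L e d] has the dot before L: add [L → . e C d], [L → . C], [L → . e d d]
  [L → . C] has the dot before C: add [C → . d a], [C → . a C L], [C → .]
No further items can be added.

CLOSURE = { [C → . L e d], [C → . a C L], [C → . d a], [C → .], [L → . C], [L → . e C d], [L → . e d d] }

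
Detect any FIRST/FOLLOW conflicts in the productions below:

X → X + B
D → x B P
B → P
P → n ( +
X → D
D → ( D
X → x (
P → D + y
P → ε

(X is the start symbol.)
A FIRST/FOLLOW conflict occurs when a non-terminal N has a nullable alternative N → β (β ⇒* ε) and another alternative N → α with FIRST(α) ∩ FOLLOW(N) ≠ ∅: on such a lookahead the parser cannot decide between expanding α and letting N vanish via β.

Nullable non-terminals: B, P.
FIRST sets used below: FIRST(D) = { '(', 'x' }
B has a nullable alternative but only one production, so nothing to check.

P: nullable alternative(s) P → ε; FOLLOW(P) = { $, '(', '+', 'n', 'x' }
  P → n ( +: FIRST \ {ε} = { 'n' } — overlaps FOLLOW(P) on { 'n' }: CONFLICT
  P → D + y: FIRST \ {ε} = { '(', 'x' } — overlaps FOLLOW(P) on { '(', 'x' }: CONFLICT
  P → ε: FIRST \ {ε} = { } — this is the only nullable alternative, skip

D, X have no nullable alternative, so no FIRST/FOLLOW check is needed there.

So the grammar has 2 FIRST/FOLLOW conflicts (marked CONFLICT above).

Answer: Yes. P → n '(' '+' with FOLLOW(P) on { 'n' }; P → D '+' y with FOLLOW(P) on { '(', 'x' }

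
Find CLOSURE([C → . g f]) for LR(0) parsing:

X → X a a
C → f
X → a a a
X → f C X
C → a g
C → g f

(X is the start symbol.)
{ [C → . g f] }

To compute CLOSURE, for each item [A → α.Bβ] where B is a non-terminal, add [B → .γ] for all productions B → γ; repeat for the newly added items until nothing changes.

Start with: [C → . g f]
The dot precedes the terminal g, so nothing is added.

CLOSURE = { [C → . g f] }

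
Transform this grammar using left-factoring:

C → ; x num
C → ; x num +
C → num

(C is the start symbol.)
C → ; x num C'
C' → ε
C' → +
C → num

Left-factoring transforms A → αβ₁ | αβ₂ into A → αA' and A' → β₁ | β₂
(α is the longest common prefix among the alternatives). Repeat until
no nonterminal has two alternatives with a common prefix.

Round 1: C has alternatives sharing prefix '; x num'. Introduce C': C → ; x num C'
  Add: C' → ε
  Add: C' → +

No remaining common prefixes — done.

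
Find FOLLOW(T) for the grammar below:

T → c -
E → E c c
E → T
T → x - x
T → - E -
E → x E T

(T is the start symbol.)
To compute FOLLOW(T), find every occurrence of T on a right-hand side N → α T β: add FIRST(β) \ {ε}, and if β is empty or nullable also add FOLLOW(N). Iterate to a fixed point.

T is the start symbol, so $ ∈ FOLLOW(T).
In E → T: T is at the end, add FOLLOW(E)
In E → x E T: T is at the end, add FOLLOW(E)

The FOLLOW sets referred to above (computed the same way, to a fixed point):
  FOLLOW(E) = { '-', 'c', 'x' }

Taking the union: FOLLOW(T) = { $, '-', 'c', 'x' }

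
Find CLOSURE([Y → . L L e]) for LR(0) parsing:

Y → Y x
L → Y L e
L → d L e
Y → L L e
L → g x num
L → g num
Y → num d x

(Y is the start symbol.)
{ [L → . Y L e], [L → . d L e], [L → . g num], [L → . g x num], [Y → . L L e], [Y → . Y x], [Y → . num d x] }

To compute CLOSURE, for each item [A → α.Bβ] where B is a non-terminal, add [B → .γ] for all productions B → γ; repeat for the newly added items until nothing changes.

Start with: [Y → . L L e]
  [Y → . L L e] has the dot before L: add [L → . Y L e], [L → . d L e], [L → . g x num], [L → . g num]
  [L → . Y L e] has the dot before Y: add [Y → . Y x], [Y → . num d x]
No further items can be added.

CLOSURE = { [L → . Y L e], [L → . d L e], [L → . g num], [L → . g x num], [Y → . L L e], [Y → . Y x], [Y → . num d x] }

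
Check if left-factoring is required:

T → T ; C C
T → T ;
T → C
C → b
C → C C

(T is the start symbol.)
Left-factoring is needed when two productions for the same non-terminal
share a common prefix on the right-hand side.

Productions for T:
  T → T ; C C
  T → T ;
  T → C
Productions for C:
  C → b
  C → C C

Found common prefix 'T ;' in productions for T

Answer: Yes, T has productions with common prefix 'T ;'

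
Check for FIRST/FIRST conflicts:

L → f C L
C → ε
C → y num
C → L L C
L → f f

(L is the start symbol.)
A FIRST/FIRST conflict occurs when two productions N → α and N → β for the same non-terminal have FIRST(α) ∩ FIRST(β) ≠ ∅ (with ε ∈ FIRST of a nullable right-hand side, so two nullable alternatives also conflict).

FIRST sets of the non-terminals at (or reachable through a nullable prefix from) the front of some alternative:
  FIRST(L) = { 'f' }

Productions for L:
  L → f C L: FIRST = { 'f' }
  L → f f: FIRST = { 'f' }
Productions for C:
  C → ε: FIRST = { ε }
  C → y num: FIRST = { 'y' }
  C → L L C: FIRST = { 'f' }

Conflict for L: L → f C L and L → f f
  Overlap: { 'f' }

Answer: Yes. L → f C L / L → f f on { 'f' }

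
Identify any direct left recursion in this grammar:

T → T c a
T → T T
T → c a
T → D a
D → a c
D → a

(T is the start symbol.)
Direct left recursion occurs when N → N α for some non-terminal N (the right-hand side begins with the left-hand side itself).

T → T c a: LEFT RECURSIVE (starts with T)
T → T T: LEFT RECURSIVE (starts with T)
T → c a: starts with c
T → D a: starts with D
D → a c: starts with a
D → a: starts with a

The grammar has direct left recursion on: T.

Answer: Yes, T is left-recursive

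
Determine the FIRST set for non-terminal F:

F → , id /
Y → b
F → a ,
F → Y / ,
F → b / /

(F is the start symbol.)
To compute FIRST(F), examine every production with F on the left-hand side, reading each right-hand side left to right until a non-nullable symbol is reached.

FIRST sets of the other non-terminals involved (by the same procedure, iterated to a fixed point):
  FIRST(Y) = { 'b' }

From F → , id /:
  - ',' is a terminal: add ',' and stop
From F → a ,:
  - a is a terminal: add 'a' and stop
From F → Y / ,:
  - Y is a non-terminal: add FIRST(Y) \ {ε} = { 'b' }
    Y is not nullable, so stop
From F → b / /:
  - b is a terminal: add 'b' and stop

Collecting: FIRST(F) = { ',', 'a', 'b' }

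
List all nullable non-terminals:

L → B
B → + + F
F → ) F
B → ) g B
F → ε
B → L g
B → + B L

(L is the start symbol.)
{ 'F' }

A non-terminal is nullable if it can derive ε (the empty string): either it has an ε-production, or it has a production whose right-hand side consists entirely of nullable non-terminals.

ε-productions: F → ε
So F is immediately nullable.
No further non-terminal can be added: every production for the remaining non-terminals contains a terminal or a non-nullable non-terminal.
Nullable = { 'F' }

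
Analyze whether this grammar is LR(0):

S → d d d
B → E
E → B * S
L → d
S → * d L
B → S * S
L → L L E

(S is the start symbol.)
A grammar is LR(0) if no state in the canonical LR(0) collection has:
  - both a shift item (dot before a terminal) and a complete item (shift-reduce conflict), or
  - two or more complete items (reduce-reduce conflict; the accept item [S' → S .] counts as a complete item here).

Augment with S' → S and build the canonical LR(0) collection (I0 = CLOSURE({[S' → . S]}), then GOTO on every symbol after a dot until no new states appear). It has 18 states:
  I0: { [S → . * d L], [S → . d d d], [S' → . S] }  — shift
  I1: { [S → * . d L] }  — shift
  I2: { [S' → S .] }  — accept
  I3: { [S → d . d d] }  — shift
  I4: { [S → d d . d] }  — shift
  I5: { [S → d d d .] }  — reduce
  I6: { [L → . L L E], [L → . d], [S → * d . L] }  — shift
  I7: { [L → . L L E], [L → . d], [L → L . L E], [S → * d L .] }  — shift, reduce
  I8: { [L → d .] }  — reduce
  I9: { [B → . E], [B → . S * S], [E → . B * S], [L → . L L E], [L → . d], [L → L . L E], [L → L L . E], [S → . * d L], [S → . d d d] }  — shift
  I10: { [E → B . * S] }  — shift
  I11: { [B → E .], [L → L L E .] }  — 2 reduces
  I12: { [B → S . * S] }  — shift
  I13: { [L → d .], [S → d . d d] }  — shift, reduce
  I14: { [B → S * . S], [S → . * d L], [S → . d d d] }  — shift
  I15: { [B → S * S .] }  — reduce
  I16: { [E → B * . S], [S → . * d L], [S → . d d d] }  — shift
  I17: { [E → B * S .] }  — reduce

Conflict in state I7:
  Shift-reduce conflict between [S → * d L .] and [L → . d]
So the grammar is NOT LR(0).

Answer: No. Shift-reduce conflict between [S → * d L .] and [L → . d]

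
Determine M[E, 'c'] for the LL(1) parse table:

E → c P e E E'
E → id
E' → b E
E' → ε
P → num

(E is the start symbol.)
E → c P e E E'

To find M[E, 'c'], we find productions for E where 'c' is in the predict set (PREDICT(N → α) = (FIRST(α) \ {ε}) ∪ (FOLLOW(N) if α ⇒* ε)).

E → c P e E E': PREDICT = { 'c' }
  'c' is in predict set, so this production goes in M[E, 'c']
E → id: PREDICT = { 'id' }

M[E, 'c'] = E → c P e E E'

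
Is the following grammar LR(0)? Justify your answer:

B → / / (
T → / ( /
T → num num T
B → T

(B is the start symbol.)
Yes, the grammar is LR(0)

A grammar is LR(0) if no state in the canonical LR(0) collection has:
  - both a shift item (dot before a terminal) and a complete item (shift-reduce conflict), or
  - two or more complete items (reduce-reduce conflict; the accept item [B' → B .] counts as a complete item here).

Augment with B' → B and build the canonical LR(0) collection (I0 = CLOSURE({[B' → . B]}), then GOTO on every symbol after a dot until no new states appear). It has 12 states:
  I0: { [B → . / / (], [B → . T], [B' → . B], [T → . / ( /], [T → . num num T] }  — shift
  I1: { [B → / . / (], [T → / . ( /] }  — shift
  I2: { [B' → B .] }  — accept
  I3: { [B → T .] }  — reduce
  I4: { [T → num . num T] }  — shift
  I5: { [T → . / ( /], [T → . num num T], [T → num num . T] }  — shift
  I6: { [T → / . ( /] }  — shift
  I7: { [T → num num T .] }  — reduce
  I8: { [T → / ( . /] }  — shift
  I9: { [T → / ( / .] }  — reduce
  I10: { [B → / / . (] }  — shift
  I11: { [B → / / ( .] }  — reduce

Every state is either a pure shift/goto state or contains exactly one complete item and nothing to shift — no conflicts. The grammar is LR(0).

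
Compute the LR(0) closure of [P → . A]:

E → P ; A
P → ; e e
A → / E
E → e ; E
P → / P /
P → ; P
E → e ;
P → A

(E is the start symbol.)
To compute CLOSURE, for each item [A → α.Bβ] where B is a non-terminal, add [B → .γ] for all productions B → γ; repeat for the newly added items until nothing changes.

Start with: [P → . A]
  [P → . A] has the dot before A: add [A → . / E]
No further items can be added.

CLOSURE = { [A → . / E], [P → . A] }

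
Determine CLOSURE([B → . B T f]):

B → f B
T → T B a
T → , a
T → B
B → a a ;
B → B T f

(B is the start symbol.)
Start with: [B → . B T f]
  [B → . B T f] has the dot before B: add [B → . f B], [B → . a a ;]
No further items can be added.

CLOSURE = { [B → . B T f], [B → . a a ;], [B → . f B] }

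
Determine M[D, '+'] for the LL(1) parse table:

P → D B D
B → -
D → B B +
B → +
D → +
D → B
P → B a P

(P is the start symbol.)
To find M[D, '+'], we find productions for D where '+' is in the predict set (PREDICT(N → α) = (FIRST(α) \ {ε}) ∪ (FOLLOW(N) if α ⇒* ε)).

Relevant sets:
  FIRST(B) = { '+', '-' }

D → B B +: PREDICT = { '+', '-' }
  '+' is in predict set, so this production goes in M[D, '+']
D → +: PREDICT = { '+' }
  '+' is in predict set, so this production goes in M[D, '+']
D → B: PREDICT = { '+', '-' }
  '+' is in predict set, so this production goes in M[D, '+']

M[D, '+'] = D → B B +, D → +, D → B  (a multiply-defined cell — the grammar is not LL(1))

Answer: D → B B +, D → +, D → B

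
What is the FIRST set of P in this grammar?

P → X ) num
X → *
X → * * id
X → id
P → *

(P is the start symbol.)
{ '*', 'id' }

To compute FIRST(P), examine every production with P on the left-hand side, reading each right-hand side left to right until a non-nullable symbol is reached.

FIRST sets of the other non-terminals involved (by the same procedure, iterated to a fixed point):
  FIRST(X) = { '*', 'id' }

From P → X ) num:
  - X is a non-terminal: add FIRST(X) \ {ε} = { '*', 'id' }
    X is not nullable, so stop
From P → *:
  - '*' is a terminal: add '*' and stop

Collecting: FIRST(P) = { '*', 'id' }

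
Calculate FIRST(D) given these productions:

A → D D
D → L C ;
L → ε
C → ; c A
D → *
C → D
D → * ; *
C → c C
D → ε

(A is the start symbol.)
To compute FIRST(D), examine every production with D on the left-hand side, reading each right-hand side left to right until a non-nullable symbol is reached.

FIRST sets of the other non-terminals involved (by the same procedure, iterated to a fixed point):
  FIRST(L) = { ε }
  FIRST(C) = { '*', ';', 'c', ε }

From D → L C ;:
  - L is a non-terminal: add FIRST(L) \ {ε} = { }
    L is nullable, so continue to the next symbol
  - C is a non-terminal: add FIRST(C) \ {ε} = { '*', ';', 'c' }
    C is nullable, so continue to the next symbol
  - ';' is a terminal: add ';' and stop
From D → *:
  - '*' is a terminal: add '*' and stop
From D → * ; *:
  - '*' is a terminal: add '*' and stop
From D → ε:
  - ε-production, so ε ∈ FIRST(D)

Collecting: FIRST(D) = { '*', ';', 'c', ε }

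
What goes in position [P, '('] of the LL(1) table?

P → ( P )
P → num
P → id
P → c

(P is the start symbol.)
P → ( P )

To find M[P, '('], we find productions for P where '(' is in the predict set (PREDICT(N → α) = (FIRST(α) \ {ε}) ∪ (FOLLOW(N) if α ⇒* ε)).

P → ( P ): PREDICT = { '(' }
  '(' is in predict set, so this production goes in M[P, '(']
P → num: PREDICT = { 'num' }
P → id: PREDICT = { 'id' }
P → c: PREDICT = { 'c' }

M[P, '('] = P → ( P )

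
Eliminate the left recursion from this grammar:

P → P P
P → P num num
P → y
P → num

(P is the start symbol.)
P is directly left-recursive. The standard transformation for
  A → A α₁ | ... | A α_m | β₁ | ... | β_n
is
  A  → β₁ A' | ... | β_n A'
  A' → α₁ A' | ... | α_m A' | ε

P → y becomes P → y P'
P → num becomes P → num P'
P → P P becomes P' → P P'
P → P num num becomes P' → num num P'
Add P' → ε

Resulting grammar:
P → y P'
P → num P'
P' → P P'
P' → num num P'
P' → ε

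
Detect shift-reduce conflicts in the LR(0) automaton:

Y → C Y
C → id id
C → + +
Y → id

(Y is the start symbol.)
Yes — I4: [Y → id .] vs [C → id . id]

A shift-reduce conflict occurs when an LR(0) state has both:
  - a complete (reduce) item [A → α .] (dot at the end), and
  - a shift item [B → β . c γ] (dot before a terminal).

Augment with Y' → Y and build the canonical LR(0) collection (I0 = CLOSURE({[Y' → . Y]}), then GOTO on every symbol after a dot until no new states appear). It has 8 states:
  I0: { [C → . + +], [C → . id id], [Y → . C Y], [Y → . id], [Y' → . Y] }  — shift
  I1: { [C → + . +] }  — shift
  I2: { [C → . + +], [C → . id id], [Y → . C Y], [Y → . id], [Y → C . Y] }  — shift
  I3: { [Y' → Y .] }  — accept
  I4: { [C → id . id], [Y → id .] }  — shift, reduce
  I5: { [C → id id .] }  — reduce
  I6: { [Y → C Y .] }  — reduce
  I7: { [C → + + .] }  — reduce

I4 contains reduce item [Y → id .] and shift item [C → id . id] — shift-reduce conflict.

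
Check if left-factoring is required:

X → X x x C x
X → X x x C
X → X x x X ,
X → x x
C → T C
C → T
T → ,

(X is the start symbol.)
Left-factoring is needed when two productions for the same non-terminal
share a common prefix on the right-hand side.

Productions for X:
  X → X x x C x
  X → X x x C
  X → X x x X ,
  X → x x
Productions for C:
  C → T C
  C → T

Found common prefix 'X x x' in productions for X
Found common prefix 'T' in productions for C

Answer: Yes, X has productions with common prefix 'X x x'; C has productions with common prefix 'T'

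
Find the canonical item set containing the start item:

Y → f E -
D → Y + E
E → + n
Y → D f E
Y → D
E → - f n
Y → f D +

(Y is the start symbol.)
First, augment the grammar with Y' → Y
I₀ = CLOSURE({ [Y' → . Y] }):
  [Y' → . Y] has the dot before Y: add [Y → . f E -], [Y → . D f E], [Y → . D], [Y → . f D +]
  [Y → . D f E] has the dot before D: add [D → . Y + E]
No further items can be added.

I₀ = { [D → . Y + E], [Y → . D f E], [Y → . D], [Y → . f D +], [Y → . f E -], [Y' → . Y] }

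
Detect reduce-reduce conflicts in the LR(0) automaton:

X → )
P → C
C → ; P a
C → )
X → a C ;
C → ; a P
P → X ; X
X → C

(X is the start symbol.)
A reduce-reduce conflict occurs when an LR(0) state has two complete items [A → α .] and [B → β .] — both call for a reduction, and with no lookahead the parser cannot choose between them.

Augment with X' → X and build the canonical LR(0) collection (I0 = CLOSURE({[X' → . X]}), then GOTO on every symbol after a dot until no new states appear). It has 18 states:
  I0: { [C → . )], [C → . ; P a], [C → . ; a P], [X → . )], [X → . C], [X → . a C ;], [X' → . X] }  — shift
  I1: { [C → ) .], [X → ) .] }  — 2 reduces
  I2: { [C → . )], [C → . ; P a], [C → . ; a P], [C → ; . P a], [C → ; . a P], [P → . C], [P → . X ; X], [X → . )], [X → . C], [X → . a C ;] }  — shift
  I3: { [X → C .] }  — reduce
  I4: { [X' → X .] }  — accept
  I5: { [C → . )], [C → . ; P a], [C → . ; a P], [X → a . C ;] }  — shift
  I6: { [C → ) .] }  — reduce
  I7: { [X → a C . ;] }  — shift
  I8: { [X → a C ; .] }  — reduce
  I9: { [P → C .], [X → C .] }  — 2 reduces
  I10: { [C → ; P . a] }  — shift
  I11: { [P → X . ; X] }  — shift
  I12: { [C → . )], [C → . ; P a], [C → . ; a P], [C → ; a . P], [P → . C], [P → . X ; X], [X → . )], [X → . C], [X → . a C ;], [X → a . C ;] }  — shift
  I13: { [P → C .], [X → C .], [X → a C . ;] }  — shift, 2 reduces
  I14: { [C → ; a P .] }  — reduce
  I15: { [C → . )], [C → . ; P a], [C → . ; a P], [P → X ; . X], [X → . )], [X → . C], [X → . a C ;] }  — shift
  I16: { [P → X ; X .] }  — reduce
  I17: { [C → ; P a .] }  — reduce

I1 contains complete items [C → ) .], [X → ) .] — reduce-reduce conflict.
I9 contains complete items [P → C .], [X → C .] — reduce-reduce conflict.
I13 contains complete items [P → C .], [X → C .] — reduce-reduce conflict.

Answer: Yes — I1: [C → ) .] vs [X → ) .]; I9: [P → C .] vs [X → C .]; I13: [P → C .] vs [X → C .]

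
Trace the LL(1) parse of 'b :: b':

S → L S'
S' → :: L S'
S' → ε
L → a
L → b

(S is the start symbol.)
LL(1) parsing maintains a stack (initially the start symbol over $) and the input. At each step: if the stack top is a terminal, match it against the current input token; if it is a non-terminal N, replace it with the RHS of M[N, lookahead] (the unique production whose predict set contains the lookahead).

Stack is shown with the top on the left.

Stack      Input     Action
---------------------------
S $        b :: b $  output S → L S'
L S' $     b :: b $  output L → b
b S' $     b :: b $  match 'b'
S' $       :: b $    output S' → :: L S'
:: L S' $  :: b $    match '::'
L S' $     b $       output L → b
b S' $     b $       match 'b'
S' $       $         output S' → ε
$          $         accept

The string is accepted.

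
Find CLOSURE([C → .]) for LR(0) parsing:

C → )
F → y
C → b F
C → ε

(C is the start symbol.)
To compute CLOSURE, for each item [A → α.Bβ] where B is a non-terminal, add [B → .γ] for all productions B → γ; repeat for the newly added items until nothing changes.

Start with: [C → .]
The dot is at the end, so nothing is added.

CLOSURE = { [C → .] }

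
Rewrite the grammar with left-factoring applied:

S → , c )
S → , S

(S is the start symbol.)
S → , S'
S' → c )
S' → S

Left-factoring transforms A → αβ₁ | αβ₂ into A → αA' and A' → β₁ | β₂
(α is the longest common prefix among the alternatives). Repeat until
no nonterminal has two alternatives with a common prefix.

Round 1: S has alternatives sharing prefix ','. Introduce S': S → , S'
  Add: S' → c )
  Add: S' → S

No remaining common prefixes — done.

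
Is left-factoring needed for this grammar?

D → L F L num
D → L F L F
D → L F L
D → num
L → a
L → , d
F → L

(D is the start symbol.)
Left-factoring is needed when two productions for the same non-terminal
share a common prefix on the right-hand side.

Productions for D:
  D → L F L num
  D → L F L F
  D → L F L
  D → num
Productions for L:
  L → a
  L → , d

Found common prefix 'L F L' in productions for D

Answer: Yes, D has productions with common prefix 'L F L'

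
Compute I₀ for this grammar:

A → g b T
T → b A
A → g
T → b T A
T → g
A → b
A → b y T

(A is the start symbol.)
First, augment the grammar with A' → A
I₀ = CLOSURE({ [A' → . A] }):
  [A' → . A] has the dot before A: add [A → . g b T], [A → . g], [A → . b], [A → . b y T]
No further items can be added.

I₀ = { [A → . b y T], [A → . b], [A → . g b T], [A → . g], [A' → . A] }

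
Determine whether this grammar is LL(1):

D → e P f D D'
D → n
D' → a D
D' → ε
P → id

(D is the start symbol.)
No. Predict set conflict for D': { 'a' }

Relevant sets:
  FOLLOW(D') = { $, 'a' }

For D:
  PREDICT(D → e P f D D') = { 'e' }
  PREDICT(D → n) = { 'n' }
For D':
  PREDICT(D' → a D) = { 'a' }
  PREDICT(D' → ε) = { $, 'a' }
P has a single production, so nothing to check there.

Conflict found: Predict set conflict for D': { 'a' }
The grammar is NOT LL(1).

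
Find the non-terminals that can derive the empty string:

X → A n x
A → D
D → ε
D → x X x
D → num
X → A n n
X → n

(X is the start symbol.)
{ 'A', 'D' }

A non-terminal is nullable if it can derive ε (the empty string): either it has an ε-production, or it has a production whose right-hand side consists entirely of nullable non-terminals.

ε-productions: D → ε
So D is immediately nullable.
A → D: every symbol on the right is nullable, so A is nullable too.
No further non-terminal can be added: every production for the remaining non-terminals contains a terminal or a non-nullable non-terminal.
Nullable = { 'A', 'D' }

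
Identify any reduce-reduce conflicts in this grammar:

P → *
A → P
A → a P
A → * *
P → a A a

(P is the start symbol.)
Yes — I8: [A → P .] vs [A → a P .]

A reduce-reduce conflict occurs when an LR(0) state has two complete items [A → α .] and [B → β .] — both call for a reduction, and with no lookahead the parser cannot choose between them.

Augment with P' → P and build the canonical LR(0) collection (I0 = CLOSURE({[P' → . P]}), then GOTO on every symbol after a dot until no new states appear). It has 11 states:
  I0: { [P → . *], [P → . a A a], [P' → . P] }  — shift
  I1: { [P → * .] }  — reduce
  I2: { [P' → P .] }  — accept
  I3: { [A → . * *], [A → . P], [A → . a P], [P → . *], [P → . a A a], [P → a . A a] }  — shift
  I4: { [A → * . *], [P → * .] }  — shift, reduce
  I5: { [P → a A . a] }  — shift
  I6: { [A → P .] }  — reduce
  I7: { [A → . * *], [A → . P], [A → . a P], [A → a . P], [P → . *], [P → . a A a], [P → a . A a] }  — shift
  I8: { [A → P .], [A → a P .] }  — 2 reduces
  I9: { [P → a A a .] }  — reduce
  I10: { [A → * * .] }  — reduce

I8 contains complete items [A → P .], [A → a P .] — reduce-reduce conflict.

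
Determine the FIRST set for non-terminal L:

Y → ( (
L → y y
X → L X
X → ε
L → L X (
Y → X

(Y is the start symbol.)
{ 'y' }

To compute FIRST(L), examine every production with L on the left-hand side, reading each right-hand side left to right until a non-nullable symbol is reached.

From L → y y:
  - y is a terminal: add 'y' and stop
From L → L X (:
  - L is the symbol being defined: contributes nothing new
    L is not nullable, so stop

Collecting: FIRST(L) = { 'y' }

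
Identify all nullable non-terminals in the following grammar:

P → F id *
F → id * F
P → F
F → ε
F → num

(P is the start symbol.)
{ 'F', 'P' }

A non-terminal is nullable if it can derive ε (the empty string): either it has an ε-production, or it has a production whose right-hand side consists entirely of nullable non-terminals.

ε-productions: F → ε
So F is immediately nullable.
P → F: every symbol on the right is nullable, so P is nullable too.
Every non-terminal is now nullable.
Nullable = { 'F', 'P' }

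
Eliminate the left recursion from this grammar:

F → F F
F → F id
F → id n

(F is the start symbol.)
F is directly left-recursive. The standard transformation for
  A → A α₁ | ... | A α_m | β₁ | ... | β_n
is
  A  → β₁ A' | ... | β_n A'
  A' → α₁ A' | ... | α_m A' | ε

F → id n becomes F → id n F'
F → F F becomes F' → F F'
F → F id becomes F' → id F'
Add F' → ε

Resulting grammar:
F → id n F'
F' → F F'
F' → id F'
F' → ε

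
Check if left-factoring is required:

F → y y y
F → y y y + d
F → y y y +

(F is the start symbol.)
Yes, F has productions with common prefix 'y y y'

Left-factoring is needed when two productions for the same non-terminal
share a common prefix on the right-hand side.

Productions for F:
  F → y y y
  F → y y y + d
  F → y y y +

Found common prefix 'y y y' in productions for F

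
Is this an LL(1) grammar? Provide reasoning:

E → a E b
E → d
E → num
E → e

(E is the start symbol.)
Yes, the grammar is LL(1).

A grammar is LL(1) if for each non-terminal N with multiple productions, the predict sets of those productions are pairwise disjoint, where PREDICT(N → α) = (FIRST(α) \ {ε}) ∪ (FOLLOW(N) if α ⇒* ε).

For E:
  PREDICT(E → a E b) = { 'a' }
  PREDICT(E → d) = { 'd' }
  PREDICT(E → num) = { 'num' }
  PREDICT(E → e) = { 'e' }

All predict sets are disjoint. The grammar IS LL(1).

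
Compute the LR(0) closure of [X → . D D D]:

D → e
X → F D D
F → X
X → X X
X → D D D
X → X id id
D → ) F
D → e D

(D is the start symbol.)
Start with: [X → . D D D]
  [X → . D D D] has the dot before D: add [D → . e], [D → . ) F], [D → . e D]
No further items can be added.

CLOSURE = { [D → . ) F], [D → . e D], [D → . e], [X → . D D D] }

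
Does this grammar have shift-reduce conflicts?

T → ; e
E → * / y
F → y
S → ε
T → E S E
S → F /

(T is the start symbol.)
A shift-reduce conflict occurs when an LR(0) state has both:
  - a complete (reduce) item [A → α .] (dot at the end), and
  - a shift item [B → β . c γ] (dot before a terminal).

Augment with T' → T and build the canonical LR(0) collection (I0 = CLOSURE({[T' → . T]}), then GOTO on every symbol after a dot until no new states appear). It has 13 states:
  I0: { [E → . * / y], [T → . ; e], [T → . E S E], [T' → . T] }  — shift
  I1: { [E → * . / y] }  — shift
  I2: { [T → ; . e] }  — shift
  I3: { [F → . y], [S → . F /], [S → .], [T → E . S E] }  — shift, reduce
  I4: { [T' → T .] }  — accept
  I5: { [S → F . /] }  — shift
  I6: { [E → . * / y], [T → E S . E] }  — shift
  I7: { [F → y .] }  — reduce
  I8: { [T → E S E .] }  — reduce
  I9: { [S → F / .] }  — reduce
  I10: { [T → ; e .] }  — reduce
  I11: { [E → * / . y] }  — shift
  I12: { [E → * / y .] }  — reduce

I3 contains reduce item [S → .] and shift item [F → . y] — shift-reduce conflict.

Answer: Yes — I3: [S → .] vs [F → . y]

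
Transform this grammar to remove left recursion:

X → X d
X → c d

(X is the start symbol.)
X is directly left-recursive. The standard transformation for
  A → A α₁ | ... | A α_m | β₁ | ... | β_n
is
  A  → β₁ A' | ... | β_n A'
  A' → α₁ A' | ... | α_m A' | ε

X → c d becomes X → c d X'
X → X d becomes X' → d X'
Add X' → ε

Resulting grammar:
X → c d X'
X' → d X'
X' → ε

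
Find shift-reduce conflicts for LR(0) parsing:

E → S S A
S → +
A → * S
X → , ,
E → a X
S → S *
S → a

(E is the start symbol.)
A shift-reduce conflict occurs when an LR(0) state has both:
  - a complete (reduce) item [A → α .] (dot at the end), and
  - a shift item [B → β . c γ] (dot before a terminal).

Augment with E' → E and build the canonical LR(0) collection (I0 = CLOSURE({[E' → . E]}), then GOTO on every symbol after a dot until no new states appear). It has 14 states:
  I0: { [E → . S S A], [E → . a X], [E' → . E], [S → . +], [S → . S *], [S → . a] }  — shift
  I1: { [S → + .] }  — reduce
  I2: { [E' → E .] }  — accept
  I3: { [E → S . S A], [S → . +], [S → . S *], [S → . a], [S → S . *] }  — shift
  I4: { [E → a . X], [S → a .], [X → . , ,] }  — shift, reduce
  I5: { [X → , . ,] }  — shift
  I6: { [E → a X .] }  — reduce
  I7: { [X → , , .] }  — reduce
  I8: { [S → S * .] }  — reduce
  I9: { [A → . * S], [E → S S . A], [S → S . *] }  — shift
  I10: { [S → a .] }  — reduce
  I11: { [A → * . S], [S → . +], [S → . S *], [S → . a], [S → S * .] }  — shift, reduce
  I12: { [E → S S A .] }  — reduce
  I13: { [A → * S .], [S → S . *] }  — shift, reduce

I4 contains reduce item [S → a .] and shift item [X → . , ,] — shift-reduce conflict.
I11 contains reduce item [S → S * .] and shift items [S → . +], [S → . a] — shift-reduce conflict.
I13 contains reduce item [A → * S .] and shift item [S → S . *] — shift-reduce conflict.

Answer: Yes — I4: [S → a .] vs [X → . , ,]; I11: [S → S * .] vs [S → . +]; I13: [A → * S .] vs [S → S . *]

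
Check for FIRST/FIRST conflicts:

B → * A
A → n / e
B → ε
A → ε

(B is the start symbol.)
No FIRST/FIRST conflicts.

A FIRST/FIRST conflict occurs when two productions N → α and N → β for the same non-terminal have FIRST(α) ∩ FIRST(β) ≠ ∅ (with ε ∈ FIRST of a nullable right-hand side, so two nullable alternatives also conflict).

Productions for B:
  B → * A: FIRST = { '*' }
  B → ε: FIRST = { ε }
Productions for A:
  A → n / e: FIRST = { 'n' }
  A → ε: FIRST = { ε }

All alternatives of each non-terminal have pairwise disjoint FIRST sets.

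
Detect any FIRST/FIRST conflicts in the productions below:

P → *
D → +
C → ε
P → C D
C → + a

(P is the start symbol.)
No FIRST/FIRST conflicts.

FIRST sets of the non-terminals at (or reachable through a nullable prefix from) the front of some alternative:
  FIRST(C) = { '+', ε }
  FIRST(D) = { '+' }

Productions for P:
  P → *: FIRST = { '*' }
  P → C D: FIRST = { '+' }
Productions for C:
  C → ε: FIRST = { ε }
  C → + a: FIRST = { '+' }
D has only one production, so no FIRST/FIRST conflict is possible there.

All alternatives of each non-terminal have pairwise disjoint FIRST sets.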